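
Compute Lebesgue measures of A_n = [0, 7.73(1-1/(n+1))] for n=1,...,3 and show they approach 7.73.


By continuity of measure from below: if A_n increases to A, then m(A_n) -> m(A).
Here A = [0, 7.73], so m(A) = 7.73
Step 1: a_1 = 7.73*(1 - 1/2) = 3.865, m(A_1) = 3.865
Step 2: a_2 = 7.73*(1 - 1/3) = 5.1533, m(A_2) = 5.1533
Step 3: a_3 = 7.73*(1 - 1/4) = 5.7975, m(A_3) = 5.7975
Limit: m(A_n) -> m([0,7.73]) = 7.73


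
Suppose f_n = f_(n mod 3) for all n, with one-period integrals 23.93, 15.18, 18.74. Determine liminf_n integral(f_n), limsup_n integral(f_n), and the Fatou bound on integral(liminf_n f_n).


The sequence (integral(f_n)) is periodic with period 3, repeating the values 23.93, 15.18, 18.74 indefinitely.
Step 1: For a periodic sequence, every tail (a_m, a_(m+1), ...) contains all 3 period values infinitely often.
Step 2: Hence inf of every tail = min of the period values = min(23.93, 15.18, 18.74) = 15.18.
        liminf_n integral(f_n) = sup over m of (inf of tail from m) = 15.18.
Step 3: Similarly sup of every tail = max of the period values = 23.93.
        limsup_n integral(f_n) = 23.93.
Step 4: Fatou's lemma: integral(liminf_n f_n) <= liminf_n integral(f_n) = 15.18.
        So the integral of the pointwise liminf is at most 15.18.


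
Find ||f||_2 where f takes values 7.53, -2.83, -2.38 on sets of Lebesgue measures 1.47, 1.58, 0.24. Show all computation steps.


Step 1: Compute |f_i|^2 for each value:
  |7.53|^2 = 56.7009
  |-2.83|^2 = 8.0089
  |-2.38|^2 = 5.6644
Step 2: Multiply by measures and sum:
  56.7009 * 1.47 = 83.350323
  8.0089 * 1.58 = 12.654062
  5.6644 * 0.24 = 1.359456
Sum = 83.350323 + 12.654062 + 1.359456 = 97.363841
Step 3: Take the p-th root:
||f||_2 = (97.363841)^(1/2) = 9.867312


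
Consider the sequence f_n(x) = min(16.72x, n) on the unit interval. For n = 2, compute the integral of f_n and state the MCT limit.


f(x) = 16.72x on [0,1]; f_n(x) = min(16.72x, n). At n = 2:
Step 1: f(x) reaches 2 at x = 2/16.72 = 0.119617
Step 2: integral(f_2) = integral(16.72x, 0, 0.119617) + integral(2, 0.119617, 1)
       = 16.72*0.119617^2/2 + 2*(1 - 0.119617)
       = 0.119617 + 1.760766
       = 1.880383
Step 3: As n -> infinity, f_n increases to f, so by MCT integral(f_n) -> integral(f) = 16.72/2 = 8.36.
Convergence: integral(f_2) = 1.880383 -> 8.36 as n -> infinity


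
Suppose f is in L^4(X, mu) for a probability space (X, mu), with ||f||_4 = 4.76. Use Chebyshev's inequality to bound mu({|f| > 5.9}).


Chebyshev/Markov inequality: mu(|f| > eps) <= (||f||_p / eps)^p
Step 1: ||f||_4 / eps = 4.76 / 5.9 = 0.80678
Step 2: Raise to power p = 4:
  (0.80678)^4 = 0.423662
Step 3: Therefore mu(|f| > 5.9) <= 0.423662


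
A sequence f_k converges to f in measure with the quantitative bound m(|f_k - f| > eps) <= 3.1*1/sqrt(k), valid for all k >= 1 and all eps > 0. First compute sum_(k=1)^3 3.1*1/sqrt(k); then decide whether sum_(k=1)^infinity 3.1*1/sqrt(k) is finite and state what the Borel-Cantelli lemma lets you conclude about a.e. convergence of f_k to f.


Step 1: List the terms 3.1*1/sqrt(k) for k = 1 to 3:
  k=1: 3.1
  k=2: 2.192031
  k=3: 1.789786
Step 2: Partial sum = 3.1 + 2.192031 + 1.789786
     = 7.081817
Step 3: The full series sum_(k>=1) 3.1*1/sqrt(k) diverges (p-series with p = 1/2 <= 1; a nonzero constant multiple of a divergent series diverges).
Step 4: The (first) Borel-Cantelli lemma requires a summable sequence of measures, so it does not apply here;
        from this bound alone no conclusion about a.e. convergence can be drawn (convergence in measure still
        gives an a.e.-convergent subsequence, but not a.e. convergence of the whole sequence).
Conclusion: series diverges; Borel-Cantelli is inconclusive about a.e. convergence of f_k.


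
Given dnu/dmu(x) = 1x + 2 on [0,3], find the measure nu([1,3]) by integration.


nu(A) = integral_A (dnu/dmu) dmu = integral_1^3 (1x + 2) dx
Step 1: Antiderivative F(x) = (1/2)x^2 + 2x
Step 2: F(3) = (1/2)*3^2 + 2*3 = 4.5 + 6 = 10.5
Step 3: F(1) = (1/2)*1^2 + 2*1 = 0.5 + 2 = 2.5
Step 4: nu([1,3]) = F(3) - F(1) = 10.5 - 2.5 = 8


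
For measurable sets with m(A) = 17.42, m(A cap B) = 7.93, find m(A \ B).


m(A \ B) = m(A) - m(A n B)
= 17.42 - 7.93
= 9.49


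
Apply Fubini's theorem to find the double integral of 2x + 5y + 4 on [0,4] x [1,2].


By Fubini, integrate in x first, then y.
Step 1: Fix y, integrate over x in [0,4]:
  integral(2x + 5y + 4, x=0..4)
  = 2*(4^2 - 0^2)/2 + (5y + 4)*(4 - 0)
  = 16 + (5y + 4)*4
  = 16 + 20y + 16
  = 32 + 20y
Step 2: Integrate over y in [1,2]:
  integral(32 + 20y, y=1..2)
  = 32*1 + 20*(2^2 - 1^2)/2
  = 32 + 30
  = 62


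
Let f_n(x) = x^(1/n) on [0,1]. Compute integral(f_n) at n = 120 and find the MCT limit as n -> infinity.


At n = 120: f_120(x) = x^(1/120).
Step 1: integral(x^(1/120), 0, 1) = [x^(1/120+1) / (1/120+1)] from 0 to 1
     = 1 / (1/120 + 1) = 1 / ((120+1)/120) = 120/(120+1)
     = 120/121 = 0.991736
Step 2: As n -> infinity, f_n(x) = x^(1/n) -> 1 for x in (0,1], and f_n is increasing in n.
By MCT, lim_n integral(f_n) = integral(lim_n f_n) = integral(1, 0, 1) = 1.
Step 3: Verify convergence: 120/121 = 0.991736 -> 1


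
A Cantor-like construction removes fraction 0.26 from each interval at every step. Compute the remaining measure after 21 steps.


Step 1: At each step, fraction remaining = 1 - 0.26 = 0.74
Step 2: After 21 steps, measure = (0.74)^21
Result = 0.001794


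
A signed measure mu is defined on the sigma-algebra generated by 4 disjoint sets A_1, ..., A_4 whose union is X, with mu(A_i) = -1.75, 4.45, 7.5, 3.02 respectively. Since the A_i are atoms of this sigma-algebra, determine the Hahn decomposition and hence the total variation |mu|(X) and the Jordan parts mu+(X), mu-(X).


Step 1: Every measurable set is a union of atoms (the cells / points), so a Hahn decomposition is
  obtained by grouping atoms by sign: P = union of atoms with mu > 0, N = union of the remaining atoms.
  Atoms in P (indices): 2, 3, 4;  atoms in N (indices): 1
  Positive values: 4.45, 7.5, 3.02
  Negative values: -1.75
Step 2: mu+(X) = mu(P) = sum of positive atom values = 14.97
Step 3: mu-(X) = -mu(N) = sum of |negative atom values| = 1.75
Step 4: |mu|(X) = mu+(X) + mu-(X) = 14.97 + 1.75 = 16.72


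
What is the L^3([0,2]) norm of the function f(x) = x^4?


Step 1: ||f||_3 = (integral_0^2 |x^4|^3 dx)^(1/3)
     = (integral_0^2 x^12 dx)^(1/3)
Step 2: integral_0^2 x^12 dx = [x^13/(13)] from 0 to 2 = 2^13/13
     = 8192/13 = 630.153846
Step 3: ||f||_3 = (630.153846)^(1/3) = 8.573317


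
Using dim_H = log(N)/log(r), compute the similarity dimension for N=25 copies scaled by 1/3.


For a self-similar set with N copies scaled by 1/r:
dim_H = log(N)/log(r) = log(25)/log(3)
= 3.218876/1.098612
= 2.929947


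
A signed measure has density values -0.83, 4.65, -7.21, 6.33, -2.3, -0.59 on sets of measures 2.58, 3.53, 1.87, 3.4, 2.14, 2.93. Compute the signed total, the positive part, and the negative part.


Step 1: Compute signed measure on each set:
  Set 1: -0.83 * 2.58 = -2.1414
  Set 2: 4.65 * 3.53 = 16.4145
  Set 3: -7.21 * 1.87 = -13.4827
  Set 4: 6.33 * 3.4 = 21.522
  Set 5: -2.3 * 2.14 = -4.922
  Set 6: -0.59 * 2.93 = -1.7287
Step 2: Total signed measure = (-2.1414) + (16.4145) + (-13.4827) + (21.522) + (-4.922) + (-1.7287)
     = 15.6617
Step 3: Positive part mu+(X) = sum of positive contributions = 37.9365
Step 4: Negative part mu-(X) = |sum of negative contributions| = 22.2748


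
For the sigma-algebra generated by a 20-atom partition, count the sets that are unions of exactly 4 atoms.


Each element of F is a union of some subset of the 20 atoms.
Elements that are unions of exactly 4 atoms correspond to 4-element subsets of the 20 atoms.
Count = C(20, 4) = 20! / (4! * 16!) = 4845.


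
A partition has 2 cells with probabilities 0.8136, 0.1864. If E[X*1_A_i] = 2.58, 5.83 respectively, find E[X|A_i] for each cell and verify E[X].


For each cell A_i: E[X|A_i] = E[X*1_A_i] / P(A_i)
Step 1: E[X|A_1] = 2.58 / 0.8136 = 3.171091
Step 2: E[X|A_2] = 5.83 / 0.1864 = 31.276824
Verification: E[X] = sum E[X*1_A_i] = 2.58 + 5.83 = 8.41


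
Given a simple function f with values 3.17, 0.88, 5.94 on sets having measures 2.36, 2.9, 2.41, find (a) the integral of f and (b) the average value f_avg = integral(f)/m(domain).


Step 1: Integral = sum(value_i * measure_i)
= 3.17*2.36 + 0.88*2.9 + 5.94*2.41
= 7.4812 + 2.552 + 14.3154
= 24.3486
Step 2: Total measure of domain = 2.36 + 2.9 + 2.41 = 7.67
Step 3: Average value = 24.3486 / 7.67 = 3.174524


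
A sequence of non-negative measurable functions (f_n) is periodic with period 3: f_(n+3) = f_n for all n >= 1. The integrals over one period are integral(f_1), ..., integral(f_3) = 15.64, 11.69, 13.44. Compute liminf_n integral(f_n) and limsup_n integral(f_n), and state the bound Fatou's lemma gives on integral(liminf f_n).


The sequence (integral(f_n)) is periodic with period 3, repeating the values 15.64, 11.69, 13.44 indefinitely.
Step 1: For a periodic sequence, every tail (a_m, a_(m+1), ...) contains all 3 period values infinitely often.
Step 2: Hence inf of every tail = min of the period values = min(15.64, 11.69, 13.44) = 11.69.
        liminf_n integral(f_n) = sup over m of (inf of tail from m) = 11.69.
Step 3: Similarly sup of every tail = max of the period values = 15.64.
        limsup_n integral(f_n) = 15.64.
Step 4: Fatou's lemma: integral(liminf_n f_n) <= liminf_n integral(f_n) = 11.69.
        So the integral of the pointwise liminf is at most 11.69.


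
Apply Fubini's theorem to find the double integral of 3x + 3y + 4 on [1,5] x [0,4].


By Fubini, integrate in x first, then y.
Step 1: Fix y, integrate over x in [1,5]:
  integral(3x + 3y + 4, x=1..5)
  = 3*(5^2 - 1^2)/2 + (3y + 4)*(5 - 1)
  = 36 + (3y + 4)*4
  = 36 + 12y + 16
  = 52 + 12y
Step 2: Integrate over y in [0,4]:
  integral(52 + 12y, y=0..4)
  = 52*4 + 12*(4^2 - 0^2)/2
  = 208 + 96
  = 304


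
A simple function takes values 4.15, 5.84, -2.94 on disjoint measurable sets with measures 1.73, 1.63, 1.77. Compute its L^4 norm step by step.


Step 1: Compute |f_i|^4 for each value:
  |4.15|^4 = 296.614506
  |5.84|^4 = 1163.191951
  |-2.94|^4 = 74.711821
Step 2: Multiply by measures and sum:
  296.614506 * 1.73 = 513.143096
  1163.191951 * 1.63 = 1896.002881
  74.711821 * 1.77 = 132.239923
Sum = 513.143096 + 1896.002881 + 132.239923 = 2541.3859
Step 3: Take the p-th root:
||f||_4 = (2541.3859)^(1/4) = 7.100152


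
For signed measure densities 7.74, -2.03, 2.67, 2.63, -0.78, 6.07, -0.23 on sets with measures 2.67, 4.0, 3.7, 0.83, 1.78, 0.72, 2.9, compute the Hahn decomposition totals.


Step 1: Compute signed measure on each set:
  Set 1: 7.74 * 2.67 = 20.6658
  Set 2: -2.03 * 4.0 = -8.12
  Set 3: 2.67 * 3.7 = 9.879
  Set 4: 2.63 * 0.83 = 2.1829
  Set 5: -0.78 * 1.78 = -1.3884
  Set 6: 6.07 * 0.72 = 4.3704
  Set 7: -0.23 * 2.9 = -0.667
Step 2: Total signed measure = (20.6658) + (-8.12) + (9.879) + (2.1829) + (-1.3884) + (4.3704) + (-0.667)
     = 26.9227
Step 3: Positive part mu+(X) = sum of positive contributions = 37.0981
Step 4: Negative part mu-(X) = |sum of negative contributions| = 10.1754


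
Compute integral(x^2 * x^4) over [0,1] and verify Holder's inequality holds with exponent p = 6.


Step 1: Exact integral of f*g = integral(x^6, 0, 1) = 1/7
     = 0.142857
Step 2: Holder bound with p=6, q=1.2:
  ||f||_p = (integral x^12 dx)^(1/6) = (1/13)^(1/6) = 0.652143
  ||g||_q = (integral x^4.8 dx)^(1/1.2) = (1/5.8)^(1/1.2) = 0.231105
Step 3: Holder bound = ||f||_p * ||g||_q = 0.652143 * 0.231105 = 0.150714
Verification: 0.142857 <= 0.150714 (Holder holds)


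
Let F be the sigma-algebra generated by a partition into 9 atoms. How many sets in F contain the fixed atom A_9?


Each element of F is a union of some subset S of the 9 atoms.
The element contains A_9 iff A_9 is in S.
So we count subsets S of {A_1,...,A_9} with A_9 in S: choose freely among the other 8 atoms.
Count = 2^(9-1) = 2^8 = 256.


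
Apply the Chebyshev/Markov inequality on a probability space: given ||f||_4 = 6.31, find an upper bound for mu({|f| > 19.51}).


Chebyshev/Markov inequality: mu(|f| > eps) <= (||f||_p / eps)^p
Step 1: ||f||_4 / eps = 6.31 / 19.51 = 0.323424
Step 2: Raise to power p = 4:
  (0.323424)^4 = 0.010942
Step 3: Therefore mu(|f| > 19.51) <= 0.010942


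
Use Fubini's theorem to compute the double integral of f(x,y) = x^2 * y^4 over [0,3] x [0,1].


By Fubini's theorem, the double integral factors as a product of single integrals:
Step 1: integral_0^3 x^2 dx = [x^3/3] from 0 to 3
     = 3^3/3 = 9
Step 2: integral_0^1 y^4 dy = [y^5/5] from 0 to 1
     = 1^5/5 = 0.2
Step 3: Double integral = 9 * 0.2 = 1.8


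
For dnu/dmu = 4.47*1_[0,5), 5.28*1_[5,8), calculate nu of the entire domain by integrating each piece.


Integrate each piece of the Radon-Nikodym derivative:
Step 1: integral_0^5 4.47 dx = 4.47*(5-0) = 4.47*5 = 22.35
Step 2: integral_5^8 5.28 dx = 5.28*(8-5) = 5.28*3 = 15.84
Total: 22.35 + 15.84 = 38.19


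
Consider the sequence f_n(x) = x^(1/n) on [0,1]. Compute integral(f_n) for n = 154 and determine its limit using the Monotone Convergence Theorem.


At n = 154: f_154(x) = x^(1/154).
Step 1: integral(x^(1/154), 0, 1) = [x^(1/154+1) / (1/154+1)] from 0 to 1
     = 1 / (1/154 + 1) = 1 / ((154+1)/154) = 154/(154+1)
     = 154/155 = 0.993548
Step 2: As n -> infinity, f_n(x) = x^(1/n) -> 1 for x in (0,1], and f_n is increasing in n.
By MCT, lim_n integral(f_n) = integral(lim_n f_n) = integral(1, 0, 1) = 1.
Step 3: Verify convergence: 154/155 = 0.993548 -> 1


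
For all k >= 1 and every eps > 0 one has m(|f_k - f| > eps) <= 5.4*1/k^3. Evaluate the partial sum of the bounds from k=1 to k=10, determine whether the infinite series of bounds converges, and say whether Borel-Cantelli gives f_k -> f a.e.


Step 1: List the terms 5.4*1/k^3 for k = 1 to 10:
  k=1: 5.4
  k=2: 0.675
  k=3: 0.2
  k=4: 0.084375
  k=5: 0.0432
  k=6: 0.025
  k=7: 0.015743
  k=8: 0.010547
  k=9: 0.007407
  k=10: 0.0054
Step 2: Partial sum = 5.4 + 0.675 + 0.2 + 0.084375 + 0.0432 + 0.025 + 0.015743 + 0.010547 + 0.007407 + 0.0054
     = 6.466673
Step 3: The full series sum_(k>=1) 5.4*1/k^3 converges (p-series with p = 3 > 1; a constant multiple of a convergent series converges).
Step 4: Fix eps > 0. Since sum_k m(|f_k - f| > eps) < infinity, the Borel-Cantelli lemma gives
        m(limsup_k {|f_k - f| > eps}) = 0, i.e. for a.e. x, |f_k(x) - f(x)| <= eps for all large k.
        Applying this with eps = 1/j for j = 1, 2, ... and intersecting the countably many full-measure sets,
        for a.e. x we get limsup_k |f_k(x) - f(x)| <= 1/j for every j, hence f_k -> f almost everywhere.
Conclusion: series converges; Borel-Cantelli yields f_k -> f a.e.


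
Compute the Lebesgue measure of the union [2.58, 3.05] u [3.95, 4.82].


For pairwise disjoint intervals, m(union) = sum of lengths.
= (3.05 - 2.58) + (4.82 - 3.95)
= 0.47 + 0.87
= 1.34


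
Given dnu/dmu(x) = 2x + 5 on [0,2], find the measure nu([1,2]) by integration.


nu(A) = integral_A (dnu/dmu) dmu = integral_1^2 (2x + 5) dx
Step 1: Antiderivative F(x) = (2/2)x^2 + 5x
Step 2: F(2) = (2/2)*2^2 + 5*2 = 4 + 10 = 14
Step 3: F(1) = (2/2)*1^2 + 5*1 = 1 + 5 = 6
Step 4: nu([1,2]) = F(2) - F(1) = 14 - 6 = 8


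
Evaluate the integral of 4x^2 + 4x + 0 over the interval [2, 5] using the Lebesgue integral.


The Lebesgue integral of a Riemann-integrable function agrees with the Riemann integral.
Antiderivative F(x) = (4/3)x^3 + (4/2)x^2 + 0x
F(5) = (4/3)*5^3 + (4/2)*5^2 + 0*5
     = (4/3)*125 + (4/2)*25 + 0*5
     = 166.666667 + 50 + 0
     = 216.666667
F(2) = 18.666667
Integral = F(5) - F(2) = 216.666667 - 18.666667 = 198


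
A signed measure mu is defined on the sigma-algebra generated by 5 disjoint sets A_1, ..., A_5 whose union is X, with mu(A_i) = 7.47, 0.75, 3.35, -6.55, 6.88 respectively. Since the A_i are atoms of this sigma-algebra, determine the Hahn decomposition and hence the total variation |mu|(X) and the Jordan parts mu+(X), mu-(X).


Step 1: Every measurable set is a union of atoms (the cells / points), so a Hahn decomposition is
  obtained by grouping atoms by sign: P = union of atoms with mu > 0, N = union of the remaining atoms.
  Atoms in P (indices): 1, 2, 3, 5;  atoms in N (indices): 4
  Positive values: 7.47, 0.75, 3.35, 6.88
  Negative values: -6.55
Step 2: mu+(X) = mu(P) = sum of positive atom values = 18.45
Step 3: mu-(X) = -mu(N) = sum of |negative atom values| = 6.55
Step 4: |mu|(X) = mu+(X) + mu-(X) = 18.45 + 6.55 = 25


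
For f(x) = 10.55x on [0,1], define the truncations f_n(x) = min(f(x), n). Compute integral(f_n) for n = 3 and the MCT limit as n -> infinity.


f(x) = 10.55x on [0,1]; f_n(x) = min(10.55x, n). At n = 3:
Step 1: f(x) reaches 3 at x = 3/10.55 = 0.28436
Step 2: integral(f_3) = integral(10.55x, 0, 0.28436) + integral(3, 0.28436, 1)
       = 10.55*0.28436^2/2 + 3*(1 - 0.28436)
       = 0.42654 + 2.146919
       = 2.57346
Step 3: As n -> infinity, f_n increases to f, so by MCT integral(f_n) -> integral(f) = 10.55/2 = 5.275.
Convergence: integral(f_3) = 2.57346 -> 5.275 as n -> infinity


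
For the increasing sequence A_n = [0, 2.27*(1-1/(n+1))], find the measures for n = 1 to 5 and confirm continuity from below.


By continuity of measure from below: if A_n increases to A, then m(A_n) -> m(A).
Here A = [0, 2.27], so m(A) = 2.27
Step 1: a_1 = 2.27*(1 - 1/2) = 1.135, m(A_1) = 1.135
Step 2: a_2 = 2.27*(1 - 1/3) = 1.5133, m(A_2) = 1.5133
Step 3: a_3 = 2.27*(1 - 1/4) = 1.7025, m(A_3) = 1.7025
Step 4: a_4 = 2.27*(1 - 1/5) = 1.816, m(A_4) = 1.816
Step 5: a_5 = 2.27*(1 - 1/6) = 1.8917, m(A_5) = 1.8917
Limit: m(A_n) -> m([0,2.27]) = 2.27


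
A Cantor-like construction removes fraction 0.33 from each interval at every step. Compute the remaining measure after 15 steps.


Step 1: At each step, fraction remaining = 1 - 0.33 = 0.67
Step 2: After 15 steps, measure = (0.67)^15
Result = 0.002461


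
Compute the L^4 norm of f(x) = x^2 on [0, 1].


Step 1: ||f||_4 = (integral_0^1 |x^2|^4 dx)^(1/4)
     = (integral_0^1 x^8 dx)^(1/4)
Step 2: integral_0^1 x^8 dx = [x^9/(9)] from 0 to 1 = 1^9/9
     = 1/9 = 0.111111
Step 3: ||f||_4 = (0.111111)^(1/4) = 0.57735


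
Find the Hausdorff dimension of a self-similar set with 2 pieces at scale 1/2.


For a self-similar set with N copies scaled by 1/r:
dim_H = log(N)/log(r) = log(2)/log(2)
= 0.693147/0.693147
= 1


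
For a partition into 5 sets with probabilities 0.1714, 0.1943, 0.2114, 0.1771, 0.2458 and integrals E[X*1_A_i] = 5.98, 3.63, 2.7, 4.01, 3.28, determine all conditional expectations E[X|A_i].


For each cell A_i: E[X|A_i] = E[X*1_A_i] / P(A_i)
Step 1: E[X|A_1] = 5.98 / 0.1714 = 34.889148
Step 2: E[X|A_2] = 3.63 / 0.1943 = 18.68245
Step 3: E[X|A_3] = 2.7 / 0.2114 = 12.771996
Step 4: E[X|A_4] = 4.01 / 0.1771 = 22.642575
Step 5: E[X|A_5] = 3.28 / 0.2458 = 13.344182
Verification: E[X] = sum E[X*1_A_i] = 5.98 + 3.63 + 2.7 + 4.01 + 3.28 = 19.6


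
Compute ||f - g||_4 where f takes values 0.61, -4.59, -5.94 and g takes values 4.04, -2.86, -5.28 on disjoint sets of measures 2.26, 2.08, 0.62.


Step 1: Compute differences f_i - g_i:
  0.61 - 4.04 = -3.43
  -4.59 - -2.86 = -1.73
  -5.94 - -5.28 = -0.66
Step 2: Compute |diff|^4 * measure for each set:
  |-3.43|^4 * 2.26 = 138.412872 * 2.26 = 312.813091
  |-1.73|^4 * 2.08 = 8.95745 * 2.08 = 18.631497
  |-0.66|^4 * 0.62 = 0.189747 * 0.62 = 0.117643
Step 3: Sum = 331.562231
Step 4: ||f-g||_4 = (331.562231)^(1/4) = 4.267183


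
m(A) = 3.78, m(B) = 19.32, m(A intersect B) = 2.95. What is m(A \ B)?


m(A \ B) = m(A) - m(A n B)
= 3.78 - 2.95
= 0.83


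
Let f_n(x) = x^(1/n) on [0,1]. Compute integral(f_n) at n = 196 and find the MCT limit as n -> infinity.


At n = 196: f_196(x) = x^(1/196).
Step 1: integral(x^(1/196), 0, 1) = [x^(1/196+1) / (1/196+1)] from 0 to 1
     = 1 / (1/196 + 1) = 1 / ((196+1)/196) = 196/(196+1)
     = 196/197 = 0.994924
Step 2: As n -> infinity, f_n(x) = x^(1/n) -> 1 for x in (0,1], and f_n is increasing in n.
By MCT, lim_n integral(f_n) = integral(lim_n f_n) = integral(1, 0, 1) = 1.
Step 3: Verify convergence: 196/197 = 0.994924 -> 1


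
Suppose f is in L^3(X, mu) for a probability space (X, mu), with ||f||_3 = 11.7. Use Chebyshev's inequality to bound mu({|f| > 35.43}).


Chebyshev/Markov inequality: mu(|f| > eps) <= (||f||_p / eps)^p
Step 1: ||f||_3 / eps = 11.7 / 35.43 = 0.330229
Step 2: Raise to power p = 3:
  (0.330229)^3 = 0.036012
Step 3: Therefore mu(|f| > 35.43) <= 0.036012


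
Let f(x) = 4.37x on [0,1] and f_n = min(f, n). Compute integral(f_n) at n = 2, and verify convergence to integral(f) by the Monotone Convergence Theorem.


f(x) = 4.37x on [0,1]; f_n(x) = min(4.37x, n). At n = 2:
Step 1: f(x) reaches 2 at x = 2/4.37 = 0.457666
Step 2: integral(f_2) = integral(4.37x, 0, 0.457666) + integral(2, 0.457666, 1)
       = 4.37*0.457666^2/2 + 2*(1 - 0.457666)
       = 0.457666 + 1.084668
       = 1.542334
Step 3: As n -> infinity, f_n increases to f, so by MCT integral(f_n) -> integral(f) = 4.37/2 = 2.185.
Convergence: integral(f_2) = 1.542334 -> 2.185 as n -> infinity


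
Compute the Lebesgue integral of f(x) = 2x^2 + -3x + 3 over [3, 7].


The Lebesgue integral of a Riemann-integrable function agrees with the Riemann integral.
Antiderivative F(x) = (2/3)x^3 + (-3/2)x^2 + 3x
F(7) = (2/3)*7^3 + (-3/2)*7^2 + 3*7
     = (2/3)*343 + (-3/2)*49 + 3*7
     = 228.666667 + -73.5 + 21
     = 176.166667
F(3) = 13.5
Integral = F(7) - F(3) = 176.166667 - 13.5 = 162.666667


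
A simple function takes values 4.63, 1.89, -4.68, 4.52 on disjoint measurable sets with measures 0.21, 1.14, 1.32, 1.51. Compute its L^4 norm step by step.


Step 1: Compute |f_i|^4 for each value:
  |4.63|^4 = 459.540682
  |1.89|^4 = 12.759898
  |-4.68|^4 = 479.715126
  |4.52|^4 = 417.401244
Step 2: Multiply by measures and sum:
  459.540682 * 0.21 = 96.503543
  12.759898 * 1.14 = 14.546284
  479.715126 * 1.32 = 633.223966
  417.401244 * 1.51 = 630.275879
Sum = 96.503543 + 14.546284 + 633.223966 + 630.275879 = 1374.549672
Step 3: Take the p-th root:
||f||_4 = (1374.549672)^(1/4) = 6.088918


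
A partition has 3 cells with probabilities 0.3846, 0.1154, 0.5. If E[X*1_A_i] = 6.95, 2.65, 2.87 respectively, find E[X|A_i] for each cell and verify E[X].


For each cell A_i: E[X|A_i] = E[X*1_A_i] / P(A_i)
Step 1: E[X|A_1] = 6.95 / 0.3846 = 18.070723
Step 2: E[X|A_2] = 2.65 / 0.1154 = 22.963605
Step 3: E[X|A_3] = 2.87 / 0.5 = 5.74
Verification: E[X] = sum E[X*1_A_i] = 6.95 + 2.65 + 2.87 = 12.47


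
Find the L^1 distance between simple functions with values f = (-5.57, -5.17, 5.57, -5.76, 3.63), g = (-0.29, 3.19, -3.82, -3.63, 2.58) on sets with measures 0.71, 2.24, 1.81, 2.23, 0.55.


Step 1: Compute differences f_i - g_i:
  -5.57 - -0.29 = -5.28
  -5.17 - 3.19 = -8.36
  5.57 - -3.82 = 9.39
  -5.76 - -3.63 = -2.13
  3.63 - 2.58 = 1.05
Step 2: Compute |diff|^1 * measure for each set:
  |-5.28|^1 * 0.71 = 5.28 * 0.71 = 3.7488
  |-8.36|^1 * 2.24 = 8.36 * 2.24 = 18.7264
  |9.39|^1 * 1.81 = 9.39 * 1.81 = 16.9959
  |-2.13|^1 * 2.23 = 2.13 * 2.23 = 4.7499
  |1.05|^1 * 0.55 = 1.05 * 0.55 = 0.5775
Step 3: Sum = 44.7985
Step 4: ||f-g||_1 = (44.7985)^(1/1) = 44.7985


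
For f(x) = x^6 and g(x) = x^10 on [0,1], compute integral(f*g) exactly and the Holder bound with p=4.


Step 1: Exact integral of f*g = integral(x^16, 0, 1) = 1/17
     = 0.058824
Step 2: Holder bound with p=4, q=1.333333:
  ||f||_p = (integral x^24 dx)^(1/4) = (1/25)^(1/4) = 0.447214
  ||g||_q = (integral x^13.333333 dx)^(1/1.333333) = (1/14.333333)^(1/1.333333) = 0.13575
Step 3: Holder bound = ||f||_p * ||g||_q = 0.447214 * 0.13575 = 0.060709
Verification: 0.058824 <= 0.060709 (Holder holds)


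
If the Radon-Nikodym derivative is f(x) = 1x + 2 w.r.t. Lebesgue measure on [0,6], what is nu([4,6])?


nu(A) = integral_A (dnu/dmu) dmu = integral_4^6 (1x + 2) dx
Step 1: Antiderivative F(x) = (1/2)x^2 + 2x
Step 2: F(6) = (1/2)*6^2 + 2*6 = 18 + 12 = 30
Step 3: F(4) = (1/2)*4^2 + 2*4 = 8 + 8 = 16
Step 4: nu([4,6]) = F(6) - F(4) = 30 - 16 = 14


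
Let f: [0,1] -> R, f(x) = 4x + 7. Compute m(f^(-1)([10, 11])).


f^(-1)([10, 11]) = {x : 10 <= 4x + 7 <= 11}
Solving: (10 - 7)/4 <= x <= (11 - 7)/4
= [0.75, 1]
Intersecting with [0,1]: [0.75, 1]
Measure = 1 - 0.75 = 0.25


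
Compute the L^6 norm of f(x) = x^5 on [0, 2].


Step 1: ||f||_6 = (integral_0^2 |x^5|^6 dx)^(1/6)
     = (integral_0^2 x^30 dx)^(1/6)
Step 2: integral_0^2 x^30 dx = [x^31/(31)] from 0 to 2 = 2^31/31
     = 2147483648/31 = 6.927367e+07
Step 3: ||f||_6 = (6.927367e+07)^(1/6) = 20.265688


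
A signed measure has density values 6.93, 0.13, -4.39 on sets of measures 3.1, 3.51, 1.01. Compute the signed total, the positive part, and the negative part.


Step 1: Compute signed measure on each set:
  Set 1: 6.93 * 3.1 = 21.483
  Set 2: 0.13 * 3.51 = 0.4563
  Set 3: -4.39 * 1.01 = -4.4339
Step 2: Total signed measure = (21.483) + (0.4563) + (-4.4339)
     = 17.5054
Step 3: Positive part mu+(X) = sum of positive contributions = 21.9393
Step 4: Negative part mu-(X) = |sum of negative contributions| = 4.4339


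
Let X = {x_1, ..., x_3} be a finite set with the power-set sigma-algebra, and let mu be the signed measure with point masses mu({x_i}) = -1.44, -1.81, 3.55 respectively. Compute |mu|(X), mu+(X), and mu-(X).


Step 1: Every measurable set is a union of atoms (the cells / points), so a Hahn decomposition is
  obtained by grouping atoms by sign: P = union of atoms with mu > 0, N = union of the remaining atoms.
  Atoms in P (indices): 3;  atoms in N (indices): 1, 2
  Positive values: 3.55
  Negative values: -1.44, -1.81
Step 2: mu+(X) = mu(P) = sum of positive atom values = 3.55
Step 3: mu-(X) = -mu(N) = sum of |negative atom values| = 3.25
Step 4: |mu|(X) = mu+(X) + mu-(X) = 3.55 + 3.25 = 6.8


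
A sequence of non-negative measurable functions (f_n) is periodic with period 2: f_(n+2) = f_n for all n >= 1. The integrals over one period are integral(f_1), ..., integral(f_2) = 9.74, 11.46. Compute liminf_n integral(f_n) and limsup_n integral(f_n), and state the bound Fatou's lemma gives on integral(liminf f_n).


The sequence (integral(f_n)) is periodic with period 2, repeating the values 9.74, 11.46 indefinitely.
Step 1: For a periodic sequence, every tail (a_m, a_(m+1), ...) contains all 2 period values infinitely often.
Step 2: Hence inf of every tail = min of the period values = min(9.74, 11.46) = 9.74.
        liminf_n integral(f_n) = sup over m of (inf of tail from m) = 9.74.
Step 3: Similarly sup of every tail = max of the period values = 11.46.
        limsup_n integral(f_n) = 11.46.
Step 4: Fatou's lemma: integral(liminf_n f_n) <= liminf_n integral(f_n) = 9.74.
        So the integral of the pointwise liminf is at most 9.74.


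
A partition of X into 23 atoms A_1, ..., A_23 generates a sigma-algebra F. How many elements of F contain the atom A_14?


Each element of F is a union of some subset S of the 23 atoms.
The element contains A_14 iff A_14 is in S.
So we count subsets S of {A_1,...,A_23} with A_14 in S: choose freely among the other 22 atoms.
Count = 2^(23-1) = 2^22 = 4194304.


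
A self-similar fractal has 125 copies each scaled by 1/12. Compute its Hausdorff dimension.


For a self-similar set with N copies scaled by 1/r:
dim_H = log(N)/log(r) = log(125)/log(12)
= 4.828314/2.484907
= 1.943056


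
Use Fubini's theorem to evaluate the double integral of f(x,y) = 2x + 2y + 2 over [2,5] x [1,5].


By Fubini, integrate in x first, then y.
Step 1: Fix y, integrate over x in [2,5]:
  integral(2x + 2y + 2, x=2..5)
  = 2*(5^2 - 2^2)/2 + (2y + 2)*(5 - 2)
  = 21 + (2y + 2)*3
  = 21 + 6y + 6
  = 27 + 6y
Step 2: Integrate over y in [1,5]:
  integral(27 + 6y, y=1..5)
  = 27*4 + 6*(5^2 - 1^2)/2
  = 108 + 72
  = 180


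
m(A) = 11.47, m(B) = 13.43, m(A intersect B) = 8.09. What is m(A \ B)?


m(A \ B) = m(A) - m(A n B)
= 11.47 - 8.09
= 3.38


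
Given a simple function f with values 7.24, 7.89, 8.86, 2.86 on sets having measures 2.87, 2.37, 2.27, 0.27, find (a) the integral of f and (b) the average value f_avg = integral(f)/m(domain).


Step 1: Integral = sum(value_i * measure_i)
= 7.24*2.87 + 7.89*2.37 + 8.86*2.27 + 2.86*0.27
= 20.7788 + 18.6993 + 20.1122 + 0.7722
= 60.3625
Step 2: Total measure of domain = 2.87 + 2.37 + 2.27 + 0.27 = 7.78
Step 3: Average value = 60.3625 / 7.78 = 7.758676


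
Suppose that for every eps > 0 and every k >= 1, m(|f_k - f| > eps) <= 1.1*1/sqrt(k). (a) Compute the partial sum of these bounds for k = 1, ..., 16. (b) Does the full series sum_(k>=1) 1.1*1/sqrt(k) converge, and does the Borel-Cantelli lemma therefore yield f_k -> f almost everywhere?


Step 1: List the terms 1.1*1/sqrt(k) for k = 1 to 16:
  k=1: 1.1
  k=2: 0.777817
  k=3: 0.635085
  k=4: 0.55
  k=5: 0.491935
  k=6: 0.449073
  k=7: 0.415761
  k=8: 0.388909
  k=9: 0.366667
  k=10: 0.347851
  k=11: 0.331662
  k=12: 0.317543
  k=13: 0.305085
  k=14: 0.293987
  k=15: 0.284019
  k=16: 0.275
Step 2: Partial sum = 1.1 + 0.777817 + 0.635085 + 0.55 + 0.491935 + 0.449073 + 0.415761 + 0.388909 + 0.366667 + 0.347851 + 0.331662 + 0.317543 + 0.305085 + 0.293987 + 0.284019 + 0.275
     = 7.330394
Step 3: The full series sum_(k>=1) 1.1*1/sqrt(k) diverges (p-series with p = 1/2 <= 1; a nonzero constant multiple of a divergent series diverges).
Step 4: The (first) Borel-Cantelli lemma requires a summable sequence of measures, so it does not apply here;
        from this bound alone no conclusion about a.e. convergence can be drawn (convergence in measure still
        gives an a.e.-convergent subsequence, but not a.e. convergence of the whole sequence).
Conclusion: series diverges; Borel-Cantelli is inconclusive about a.e. convergence of f_k.


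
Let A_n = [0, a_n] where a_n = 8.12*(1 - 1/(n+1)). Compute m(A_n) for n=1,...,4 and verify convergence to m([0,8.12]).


By continuity of measure from below: if A_n increases to A, then m(A_n) -> m(A).
Here A = [0, 8.12], so m(A) = 8.12
Step 1: a_1 = 8.12*(1 - 1/2) = 4.06, m(A_1) = 4.06
Step 2: a_2 = 8.12*(1 - 1/3) = 5.4133, m(A_2) = 5.4133
Step 3: a_3 = 8.12*(1 - 1/4) = 6.09, m(A_3) = 6.09
Step 4: a_4 = 8.12*(1 - 1/5) = 6.496, m(A_4) = 6.496
Limit: m(A_n) -> m([0,8.12]) = 8.12


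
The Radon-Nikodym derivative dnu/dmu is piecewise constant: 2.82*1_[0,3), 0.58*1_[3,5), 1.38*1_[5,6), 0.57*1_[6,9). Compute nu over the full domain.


Integrate each piece of the Radon-Nikodym derivative:
Step 1: integral_0^3 2.82 dx = 2.82*(3-0) = 2.82*3 = 8.46
Step 2: integral_3^5 0.58 dx = 0.58*(5-3) = 0.58*2 = 1.16
Step 3: integral_5^6 1.38 dx = 1.38*(6-5) = 1.38*1 = 1.38
Step 4: integral_6^9 0.57 dx = 0.57*(9-6) = 0.57*3 = 1.71
Total: 8.46 + 1.16 + 1.38 + 1.71 = 12.71


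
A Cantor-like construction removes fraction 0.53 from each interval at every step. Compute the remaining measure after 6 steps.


Step 1: At each step, fraction remaining = 1 - 0.53 = 0.47
Step 2: After 6 steps, measure = (0.47)^6
Step 3: Computing the power step by step:
  After step 1: 0.47
  After step 2: 0.2209
  After step 3: 0.103823
  After step 4: 0.048797
  After step 5: 0.022935
  ...
Result = 0.010779


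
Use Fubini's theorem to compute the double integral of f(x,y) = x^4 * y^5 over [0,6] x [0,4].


By Fubini's theorem, the double integral factors as a product of single integrals:
Step 1: integral_0^6 x^4 dx = [x^5/5] from 0 to 6
     = 6^5/5 = 1555.2
Step 2: integral_0^4 y^5 dy = [y^6/6] from 0 to 4
     = 4^6/6 = 682.666667
Step 3: Double integral = 1555.2 * 682.666667 = 1.061683e+06


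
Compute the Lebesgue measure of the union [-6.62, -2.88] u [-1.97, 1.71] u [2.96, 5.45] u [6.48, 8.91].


For pairwise disjoint intervals, m(union) = sum of lengths.
= (-2.88 - -6.62) + (1.71 - -1.97) + (5.45 - 2.96) + (8.91 - 6.48)
= 3.74 + 3.68 + 2.49 + 2.43
= 12.34


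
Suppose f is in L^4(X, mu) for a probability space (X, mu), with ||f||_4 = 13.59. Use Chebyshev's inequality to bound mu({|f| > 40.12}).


Chebyshev/Markov inequality: mu(|f| > eps) <= (||f||_p / eps)^p
Step 1: ||f||_4 / eps = 13.59 / 40.12 = 0.338734
Step 2: Raise to power p = 4:
  (0.338734)^4 = 0.013165
Step 3: Therefore mu(|f| > 40.12) <= 0.013165


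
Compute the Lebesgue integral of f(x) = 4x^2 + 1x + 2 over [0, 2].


The Lebesgue integral of a Riemann-integrable function agrees with the Riemann integral.
Antiderivative F(x) = (4/3)x^3 + (1/2)x^2 + 2x
F(2) = (4/3)*2^3 + (1/2)*2^2 + 2*2
     = (4/3)*8 + (1/2)*4 + 2*2
     = 10.666667 + 2 + 4
     = 16.666667
F(0) = 0.0
Integral = F(2) - F(0) = 16.666667 - 0.0 = 16.666667


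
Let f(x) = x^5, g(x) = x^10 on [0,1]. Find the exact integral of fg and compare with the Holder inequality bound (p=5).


Step 1: Exact integral of f*g = integral(x^15, 0, 1) = 1/16
     = 0.0625
Step 2: Holder bound with p=5, q=1.25:
  ||f||_p = (integral x^25 dx)^(1/5) = (1/26)^(1/5) = 0.521201
  ||g||_q = (integral x^12.5 dx)^(1/1.25) = (1/13.5)^(1/1.25) = 0.124662
Step 3: Holder bound = ||f||_p * ||g||_q = 0.521201 * 0.124662 = 0.064974
Verification: 0.0625 <= 0.064974 (Holder holds)


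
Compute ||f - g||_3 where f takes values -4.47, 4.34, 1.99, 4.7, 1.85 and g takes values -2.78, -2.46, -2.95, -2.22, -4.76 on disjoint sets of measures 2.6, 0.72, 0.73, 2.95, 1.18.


Step 1: Compute differences f_i - g_i:
  -4.47 - -2.78 = -1.69
  4.34 - -2.46 = 6.8
  1.99 - -2.95 = 4.94
  4.7 - -2.22 = 6.92
  1.85 - -4.76 = 6.61
Step 2: Compute |diff|^3 * measure for each set:
  |-1.69|^3 * 2.6 = 4.826809 * 2.6 = 12.549703
  |6.8|^3 * 0.72 = 314.432 * 0.72 = 226.39104
  |4.94|^3 * 0.73 = 120.553784 * 0.73 = 88.004262
  |6.92|^3 * 2.95 = 331.373888 * 2.95 = 977.55297
  |6.61|^3 * 1.18 = 288.804781 * 1.18 = 340.789642
Step 3: Sum = 1645.287617
Step 4: ||f-g||_3 = (1645.287617)^(1/3) = 11.805397


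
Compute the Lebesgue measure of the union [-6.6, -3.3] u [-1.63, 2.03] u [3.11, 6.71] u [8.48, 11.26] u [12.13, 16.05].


For pairwise disjoint intervals, m(union) = sum of lengths.
= (-3.3 - -6.6) + (2.03 - -1.63) + (6.71 - 3.11) + (11.26 - 8.48) + (16.05 - 12.13)
= 3.3 + 3.66 + 3.6 + 2.78 + 3.92
= 17.26


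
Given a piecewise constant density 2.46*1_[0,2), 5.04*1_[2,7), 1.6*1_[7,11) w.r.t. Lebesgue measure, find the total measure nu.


Integrate each piece of the Radon-Nikodym derivative:
Step 1: integral_0^2 2.46 dx = 2.46*(2-0) = 2.46*2 = 4.92
Step 2: integral_2^7 5.04 dx = 5.04*(7-2) = 5.04*5 = 25.2
Step 3: integral_7^11 1.6 dx = 1.6*(11-7) = 1.6*4 = 6.4
Total: 4.92 + 25.2 + 6.4 = 36.52


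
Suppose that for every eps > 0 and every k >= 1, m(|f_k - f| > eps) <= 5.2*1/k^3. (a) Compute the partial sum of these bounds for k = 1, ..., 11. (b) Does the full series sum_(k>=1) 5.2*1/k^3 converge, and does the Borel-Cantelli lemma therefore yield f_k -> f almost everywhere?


Step 1: List the terms 5.2*1/k^3 for k = 1 to 11:
  k=1: 5.2
  k=2: 0.65
  k=3: 0.192593
  k=4: 0.08125
  k=5: 0.0416
  k=6: 0.024074
  k=7: 0.01516
  k=8: 0.010156
  k=9: 0.007133
  k=10: 0.0052
  k=11: 0.003907
Step 2: Partial sum = 5.2 + 0.65 + 0.192593 + 0.08125 + 0.0416 + 0.024074 + 0.01516 + 0.010156 + 0.007133 + 0.0052 + 0.003907
     = 6.231073
Step 3: The full series sum_(k>=1) 5.2*1/k^3 converges (p-series with p = 3 > 1; a constant multiple of a convergent series converges).
Step 4: Fix eps > 0. Since sum_k m(|f_k - f| > eps) < infinity, the Borel-Cantelli lemma gives
        m(limsup_k {|f_k - f| > eps}) = 0, i.e. for a.e. x, |f_k(x) - f(x)| <= eps for all large k.
        Applying this with eps = 1/j for j = 1, 2, ... and intersecting the countably many full-measure sets,
        for a.e. x we get limsup_k |f_k(x) - f(x)| <= 1/j for every j, hence f_k -> f almost everywhere.
Conclusion: series converges; Borel-Cantelli yields f_k -> f a.e.


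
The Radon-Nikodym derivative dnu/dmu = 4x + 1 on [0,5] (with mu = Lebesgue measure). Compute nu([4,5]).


nu(A) = integral_A (dnu/dmu) dmu = integral_4^5 (4x + 1) dx
Step 1: Antiderivative F(x) = (4/2)x^2 + 1x
Step 2: F(5) = (4/2)*5^2 + 1*5 = 50 + 5 = 55
Step 3: F(4) = (4/2)*4^2 + 1*4 = 32 + 4 = 36
Step 4: nu([4,5]) = F(5) - F(4) = 55 - 36 = 19


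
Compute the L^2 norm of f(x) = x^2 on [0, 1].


Step 1: ||f||_2 = (integral_0^1 |x^2|^2 dx)^(1/2)
     = (integral_0^1 x^4 dx)^(1/2)
Step 2: integral_0^1 x^4 dx = [x^5/(5)] from 0 to 1 = 1^5/5
     = 1/5 = 0.2
Step 3: ||f||_2 = (0.2)^(1/2) = 0.447214


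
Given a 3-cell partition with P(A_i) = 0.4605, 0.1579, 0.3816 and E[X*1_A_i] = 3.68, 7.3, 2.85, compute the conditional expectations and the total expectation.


For each cell A_i: E[X|A_i] = E[X*1_A_i] / P(A_i)
Step 1: E[X|A_1] = 3.68 / 0.4605 = 7.991314
Step 2: E[X|A_2] = 7.3 / 0.1579 = 46.231792
Step 3: E[X|A_3] = 2.85 / 0.3816 = 7.468553
Verification: E[X] = sum E[X*1_A_i] = 3.68 + 7.3 + 2.85 = 13.83


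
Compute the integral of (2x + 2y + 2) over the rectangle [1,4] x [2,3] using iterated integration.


By Fubini, integrate in x first, then y.
Step 1: Fix y, integrate over x in [1,4]:
  integral(2x + 2y + 2, x=1..4)
  = 2*(4^2 - 1^2)/2 + (2y + 2)*(4 - 1)
  = 15 + (2y + 2)*3
  = 15 + 6y + 6
  = 21 + 6y
Step 2: Integrate over y in [2,3]:
  integral(21 + 6y, y=2..3)
  = 21*1 + 6*(3^2 - 2^2)/2
  = 21 + 15
  = 36


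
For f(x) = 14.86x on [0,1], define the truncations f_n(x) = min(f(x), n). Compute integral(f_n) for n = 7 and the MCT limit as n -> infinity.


f(x) = 14.86x on [0,1]; f_n(x) = min(14.86x, n). At n = 7:
Step 1: f(x) reaches 7 at x = 7/14.86 = 0.471063
Step 2: integral(f_7) = integral(14.86x, 0, 0.471063) + integral(7, 0.471063, 1)
       = 14.86*0.471063^2/2 + 7*(1 - 0.471063)
       = 1.648721 + 3.702557
       = 5.351279
Step 3: As n -> infinity, f_n increases to f, so by MCT integral(f_n) -> integral(f) = 14.86/2 = 7.43.
Convergence: integral(f_7) = 5.351279 -> 7.43 as n -> infinity


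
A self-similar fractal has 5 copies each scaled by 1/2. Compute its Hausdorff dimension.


For a self-similar set with N copies scaled by 1/r:
dim_H = log(N)/log(r) = log(5)/log(2)
= 1.609438/0.693147
= 2.321928


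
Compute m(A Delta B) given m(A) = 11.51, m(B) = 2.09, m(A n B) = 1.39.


m(A Delta B) = m(A) + m(B) - 2*m(A n B)
= 11.51 + 2.09 - 2*1.39
= 11.51 + 2.09 - 2.78
= 10.82


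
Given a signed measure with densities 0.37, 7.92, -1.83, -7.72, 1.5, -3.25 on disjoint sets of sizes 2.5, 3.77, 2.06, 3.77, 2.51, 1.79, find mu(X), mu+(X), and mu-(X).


Step 1: Compute signed measure on each set:
  Set 1: 0.37 * 2.5 = 0.925
  Set 2: 7.92 * 3.77 = 29.8584
  Set 3: -1.83 * 2.06 = -3.7698
  Set 4: -7.72 * 3.77 = -29.1044
  Set 5: 1.5 * 2.51 = 3.765
  Set 6: -3.25 * 1.79 = -5.8175
Step 2: Total signed measure = (0.925) + (29.8584) + (-3.7698) + (-29.1044) + (3.765) + (-5.8175)
     = -4.1433
Step 3: Positive part mu+(X) = sum of positive contributions = 34.5484
Step 4: Negative part mu-(X) = |sum of negative contributions| = 38.6917


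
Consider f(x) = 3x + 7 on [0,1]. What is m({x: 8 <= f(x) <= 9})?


f^(-1)([8, 9]) = {x : 8 <= 3x + 7 <= 9}
Solving: (8 - 7)/3 <= x <= (9 - 7)/3
= [0.333333, 0.666667]
Intersecting with [0,1]: [0.333333, 0.666667]
Measure = 0.666667 - 0.333333 = 0.333333


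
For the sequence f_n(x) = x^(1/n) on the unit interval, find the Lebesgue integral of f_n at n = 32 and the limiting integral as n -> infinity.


At n = 32: f_32(x) = x^(1/32).
Step 1: integral(x^(1/32), 0, 1) = [x^(1/32+1) / (1/32+1)] from 0 to 1
     = 1 / (1/32 + 1) = 1 / ((32+1)/32) = 32/(32+1)
     = 32/33 = 0.969697
Step 2: As n -> infinity, f_n(x) = x^(1/n) -> 1 for x in (0,1], and f_n is increasing in n.
By MCT, lim_n integral(f_n) = integral(lim_n f_n) = integral(1, 0, 1) = 1.
Step 3: Verify convergence: 32/33 = 0.969697 -> 1


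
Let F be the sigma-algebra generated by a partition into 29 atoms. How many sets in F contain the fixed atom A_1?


Each element of F is a union of some subset S of the 29 atoms.
The element contains A_1 iff A_1 is in S.
So we count subsets S of {A_1,...,A_29} with A_1 in S: choose freely among the other 28 atoms.
Count = 2^(29-1) = 2^28 = 268435456.


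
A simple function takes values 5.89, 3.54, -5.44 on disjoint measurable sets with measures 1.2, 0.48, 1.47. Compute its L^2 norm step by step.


Step 1: Compute |f_i|^2 for each value:
  |5.89|^2 = 34.6921
  |3.54|^2 = 12.5316
  |-5.44|^2 = 29.5936
Step 2: Multiply by measures and sum:
  34.6921 * 1.2 = 41.63052
  12.5316 * 0.48 = 6.015168
  29.5936 * 1.47 = 43.502592
Sum = 41.63052 + 6.015168 + 43.502592 = 91.14828
Step 3: Take the p-th root:
||f||_2 = (91.14828)^(1/2) = 9.547161
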